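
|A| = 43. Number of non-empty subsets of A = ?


Total subsets = 2^n = 2^43 = 8796093022208
Non-empty subsets exclude the empty set: 2^n - 1
= 8796093022208 - 1
= 8796093022207

Number of non-empty subsets = 8796093022207


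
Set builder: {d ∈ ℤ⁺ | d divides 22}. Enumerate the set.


Checking each candidate:
Condition: positive divisors of 22
Result = {1, 2, 11, 22}

{1, 2, 11, 22}


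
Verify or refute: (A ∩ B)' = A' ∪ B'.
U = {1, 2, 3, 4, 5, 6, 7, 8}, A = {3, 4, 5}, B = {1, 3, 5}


LHS: A ∩ B = {3, 5}
(A ∩ B)' = U \ (A ∩ B) = {1, 2, 4, 6, 7, 8}
A' = {1, 2, 6, 7, 8}, B' = {2, 4, 6, 7, 8}
Claimed RHS: A' ∪ B' = {1, 2, 4, 6, 7, 8}
Identity is VALID: LHS = RHS = {1, 2, 4, 6, 7, 8} ✓

Identity is valid. (A ∩ B)' = A' ∪ B' = {1, 2, 4, 6, 7, 8}


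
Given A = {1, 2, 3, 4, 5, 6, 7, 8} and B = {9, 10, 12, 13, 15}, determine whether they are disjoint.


Disjoint means A ∩ B = ∅.
A ∩ B = ∅
A ∩ B = ∅, so A and B are disjoint.

Yes, A and B are disjoint


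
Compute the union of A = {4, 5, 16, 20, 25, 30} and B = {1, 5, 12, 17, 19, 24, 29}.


A ∪ B = all elements in A or B (or both)
A = {4, 5, 16, 20, 25, 30}
B = {1, 5, 12, 17, 19, 24, 29}
A ∪ B = {1, 4, 5, 12, 16, 17, 19, 20, 24, 25, 29, 30}

A ∪ B = {1, 4, 5, 12, 16, 17, 19, 20, 24, 25, 29, 30}


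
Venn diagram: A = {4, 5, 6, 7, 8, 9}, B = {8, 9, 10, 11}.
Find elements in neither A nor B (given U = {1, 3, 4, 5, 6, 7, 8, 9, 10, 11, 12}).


A = {4, 5, 6, 7, 8, 9}
B = {8, 9, 10, 11}
Region: in neither A nor B (given U = {1, 3, 4, 5, 6, 7, 8, 9, 10, 11, 12})
Elements: {1, 3, 12}

Elements in neither A nor B (given U = {1, 3, 4, 5, 6, 7, 8, 9, 10, 11, 12}): {1, 3, 12}


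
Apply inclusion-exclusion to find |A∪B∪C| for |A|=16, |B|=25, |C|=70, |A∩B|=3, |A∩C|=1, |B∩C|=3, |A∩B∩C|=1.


|A∪B∪C| = |A|+|B|+|C| - |A∩B|-|A∩C|-|B∩C| + |A∩B∩C|
= 16+25+70 - 3-1-3 + 1
= 111 - 7 + 1
= 105

|A ∪ B ∪ C| = 105


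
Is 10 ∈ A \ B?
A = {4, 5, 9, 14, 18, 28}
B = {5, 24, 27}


A = {4, 5, 9, 14, 18, 28}, B = {5, 24, 27}
A \ B = elements in A but not in B
A \ B = {4, 9, 14, 18, 28}
Checking if 10 ∈ A \ B
10 is not in A \ B → False

10 ∉ A \ B


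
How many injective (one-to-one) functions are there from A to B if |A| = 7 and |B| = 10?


An injection sends each of |A| = 7 inputs to a distinct output in B.
# injections = |B|·(|B|-1)·…·(|B|-|A|+1) = 10! / (10 - 7)!
= 10 × 9 × 8 × 7 × 6 × 5 × 4
= 604800

Number of injections = 604800


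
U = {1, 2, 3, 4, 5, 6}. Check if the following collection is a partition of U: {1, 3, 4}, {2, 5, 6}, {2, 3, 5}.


A partition requires: (1) non-empty parts, (2) pairwise disjoint, (3) union = U
Parts: {1, 3, 4}, {2, 5, 6}, {2, 3, 5}
Union of parts: {1, 2, 3, 4, 5, 6}
U = {1, 2, 3, 4, 5, 6}
All non-empty? True
Pairwise disjoint? False
Covers U? True

No, not a valid partition


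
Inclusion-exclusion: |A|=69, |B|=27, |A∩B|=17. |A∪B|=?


|A ∪ B| = |A| + |B| - |A ∩ B|
= 69 + 27 - 17
= 79

|A ∪ B| = 79


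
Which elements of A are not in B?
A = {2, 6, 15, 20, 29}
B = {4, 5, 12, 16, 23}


A \ B = elements in A but not in B
A = {2, 6, 15, 20, 29}
B = {4, 5, 12, 16, 23}
Remove from A any elements in B
A \ B = {2, 6, 15, 20, 29}

A \ B = {2, 6, 15, 20, 29}


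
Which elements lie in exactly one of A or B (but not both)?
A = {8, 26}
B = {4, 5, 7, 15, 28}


A △ B = (A \ B) ∪ (B \ A) = elements in exactly one of A or B
A \ B = {8, 26}
B \ A = {4, 5, 7, 15, 28}
A △ B = {4, 5, 7, 8, 15, 26, 28}

A △ B = {4, 5, 7, 8, 15, 26, 28}


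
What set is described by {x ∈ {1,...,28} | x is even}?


Checking each candidate:
Condition: even numbers in {1,...,28}
Result = {2, 4, 6, 8, 10, 12, 14, 16, 18, 20, 22, 24, 26, 28}

{2, 4, 6, 8, 10, 12, 14, 16, 18, 20, 22, 24, 26, 28}


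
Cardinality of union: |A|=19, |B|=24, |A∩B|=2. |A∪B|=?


|A ∪ B| = |A| + |B| - |A ∩ B|
= 19 + 24 - 2
= 41

|A ∪ B| = 41


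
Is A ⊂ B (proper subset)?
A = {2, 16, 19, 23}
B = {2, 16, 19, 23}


A ⊂ B requires: A ⊆ B AND A ≠ B.
A ⊆ B? Yes
A = B? Yes
A = B, so A is not a PROPER subset.

No, A is not a proper subset of B


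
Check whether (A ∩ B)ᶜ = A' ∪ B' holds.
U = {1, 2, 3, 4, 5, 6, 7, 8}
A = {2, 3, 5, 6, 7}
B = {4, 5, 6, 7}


LHS: A ∩ B = {5, 6, 7}
(A ∩ B)' = U \ (A ∩ B) = {1, 2, 3, 4, 8}
A' = {1, 4, 8}, B' = {1, 2, 3, 8}
Claimed RHS: A' ∪ B' = {1, 2, 3, 4, 8}
Identity is VALID: LHS = RHS = {1, 2, 3, 4, 8} ✓

Identity is valid. (A ∩ B)' = A' ∪ B' = {1, 2, 3, 4, 8}


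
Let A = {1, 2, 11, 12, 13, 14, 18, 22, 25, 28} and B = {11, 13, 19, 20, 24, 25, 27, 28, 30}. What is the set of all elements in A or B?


A ∪ B = all elements in A or B (or both)
A = {1, 2, 11, 12, 13, 14, 18, 22, 25, 28}
B = {11, 13, 19, 20, 24, 25, 27, 28, 30}
A ∪ B = {1, 2, 11, 12, 13, 14, 18, 19, 20, 22, 24, 25, 27, 28, 30}

A ∪ B = {1, 2, 11, 12, 13, 14, 18, 19, 20, 22, 24, 25, 27, 28, 30}


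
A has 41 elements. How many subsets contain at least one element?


Total subsets = 2^n = 2^41 = 2199023255552
Non-empty subsets exclude the empty set: 2^n - 1
= 2199023255552 - 1
= 2199023255551

Number of non-empty subsets = 2199023255551


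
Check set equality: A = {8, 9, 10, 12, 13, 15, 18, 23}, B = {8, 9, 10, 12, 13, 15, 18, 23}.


Two sets are equal iff they have exactly the same elements.
A = {8, 9, 10, 12, 13, 15, 18, 23}
B = {8, 9, 10, 12, 13, 15, 18, 23}
Same elements → A = B

Yes, A = B


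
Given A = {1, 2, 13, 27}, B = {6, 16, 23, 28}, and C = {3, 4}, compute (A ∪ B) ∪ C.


A ∪ B = {1, 2, 6, 13, 16, 23, 27, 28}
(A ∪ B) ∪ C = {1, 2, 3, 4, 6, 13, 16, 23, 27, 28}

A ∪ B ∪ C = {1, 2, 3, 4, 6, 13, 16, 23, 27, 28}


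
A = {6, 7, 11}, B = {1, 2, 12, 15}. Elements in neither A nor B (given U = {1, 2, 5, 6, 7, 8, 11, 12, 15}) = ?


A = {6, 7, 11}
B = {1, 2, 12, 15}
Region: in neither A nor B (given U = {1, 2, 5, 6, 7, 8, 11, 12, 15})
Elements: {5, 8}

Elements in neither A nor B (given U = {1, 2, 5, 6, 7, 8, 11, 12, 15}): {5, 8}


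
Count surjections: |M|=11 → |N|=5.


n = |M| = 11, k = |N| = 5. Surjections via inclusion-exclusion:
S(n,k) = Σ(-1)^i × C(k,i) × (k-i)^n, i=0 to k
i=0: (-1)^0×C(5,0)×5^11 = 48828125
i=1: (-1)^1×C(5,1)×4^11 = -20971520
i=2: (-1)^2×C(5,2)×3^11 = 1771470
i=3: (-1)^3×C(5,3)×2^11 = -20480
i=4: (-1)^4×C(5,4)×1^11 = 5
i=5: (-1)^5×C(5,5)×0^11 = 0
Total = 29607600

Number of surjections = 29607600


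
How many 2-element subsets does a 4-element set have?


C(n,k) = n! / (k!(n-k)!)
C(4,2) = 4! / (2!2!)
= 6

C(4,2) = 6


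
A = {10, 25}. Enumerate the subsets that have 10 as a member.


A subset of A contains 10 iff the remaining 1 elements form any subset of A \ {10}.
Count: 2^(n-1) = 2^1 = 2
Subsets containing 10: {10}, {10, 25}

Subsets containing 10 (2 total): {10}, {10, 25}


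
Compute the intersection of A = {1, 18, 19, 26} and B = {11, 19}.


A ∩ B = elements in both A and B
A = {1, 18, 19, 26}
B = {11, 19}
A ∩ B = {19}

A ∩ B = {19}


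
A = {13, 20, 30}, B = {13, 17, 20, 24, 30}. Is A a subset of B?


A ⊆ B means every element of A is in B.
All elements of A are in B.
So A ⊆ B.

Yes, A ⊆ B


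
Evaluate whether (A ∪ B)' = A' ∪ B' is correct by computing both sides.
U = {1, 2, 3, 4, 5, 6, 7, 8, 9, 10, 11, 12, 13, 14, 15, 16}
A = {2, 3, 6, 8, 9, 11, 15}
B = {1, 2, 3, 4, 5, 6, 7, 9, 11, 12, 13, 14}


LHS: A ∪ B = {1, 2, 3, 4, 5, 6, 7, 8, 9, 11, 12, 13, 14, 15}
(A ∪ B)' = U \ (A ∪ B) = {10, 16}
A' = {1, 4, 5, 7, 10, 12, 13, 14, 16}, B' = {8, 10, 15, 16}
Claimed RHS: A' ∪ B' = {1, 4, 5, 7, 8, 10, 12, 13, 14, 15, 16}
Identity is INVALID: LHS = {10, 16} but the RHS claimed here equals {1, 4, 5, 7, 8, 10, 12, 13, 14, 15, 16}. The correct form is (A ∪ B)' = A' ∩ B'.

Identity is invalid: (A ∪ B)' = {10, 16} but A' ∪ B' = {1, 4, 5, 7, 8, 10, 12, 13, 14, 15, 16}. The correct De Morgan law is (A ∪ B)' = A' ∩ B'.


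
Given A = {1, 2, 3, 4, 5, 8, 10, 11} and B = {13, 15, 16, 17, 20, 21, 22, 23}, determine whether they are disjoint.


Disjoint means A ∩ B = ∅.
A ∩ B = ∅
A ∩ B = ∅, so A and B are disjoint.

Yes, A and B are disjoint


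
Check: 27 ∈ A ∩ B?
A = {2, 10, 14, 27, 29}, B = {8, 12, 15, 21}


A = {2, 10, 14, 27, 29}, B = {8, 12, 15, 21}
A ∩ B = elements in both A and B
A ∩ B = ∅
Checking if 27 ∈ A ∩ B
27 is not in A ∩ B → False

27 ∉ A ∩ B


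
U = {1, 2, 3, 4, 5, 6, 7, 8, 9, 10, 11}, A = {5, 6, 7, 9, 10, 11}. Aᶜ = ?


Aᶜ = U \ A = elements in U but not in A
U = {1, 2, 3, 4, 5, 6, 7, 8, 9, 10, 11}
A = {5, 6, 7, 9, 10, 11}
Aᶜ = {1, 2, 3, 4, 8}

Aᶜ = {1, 2, 3, 4, 8}


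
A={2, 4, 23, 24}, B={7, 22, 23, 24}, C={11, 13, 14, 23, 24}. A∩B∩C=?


A ∩ B = {23, 24}
(A ∩ B) ∩ C = {23, 24}

A ∩ B ∩ C = {23, 24}


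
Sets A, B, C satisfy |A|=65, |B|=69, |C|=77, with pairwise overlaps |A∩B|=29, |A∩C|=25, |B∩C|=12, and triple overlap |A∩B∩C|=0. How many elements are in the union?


|A∪B∪C| = |A|+|B|+|C| - |A∩B|-|A∩C|-|B∩C| + |A∩B∩C|
= 65+69+77 - 29-25-12 + 0
= 211 - 66 + 0
= 145

|A ∪ B ∪ C| = 145


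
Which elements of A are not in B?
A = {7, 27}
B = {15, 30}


A \ B = elements in A but not in B
A = {7, 27}
B = {15, 30}
Remove from A any elements in B
A \ B = {7, 27}

A \ B = {7, 27}


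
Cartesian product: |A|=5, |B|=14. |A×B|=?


|A × B| = |A| × |B|
= 5 × 14
= 70

|A × B| = 70


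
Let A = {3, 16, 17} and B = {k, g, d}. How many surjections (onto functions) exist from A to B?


n = |A| = 3, k = |B| = 3. Surjections via inclusion-exclusion:
S(n,k) = Σ(-1)^i × C(k,i) × (k-i)^n, i=0 to k
i=0: (-1)^0×C(3,0)×3^3 = 27
i=1: (-1)^1×C(3,1)×2^3 = -24
i=2: (-1)^2×C(3,2)×1^3 = 3
i=3: (-1)^3×C(3,3)×0^3 = 0
Total = 6

Number of surjections = 6


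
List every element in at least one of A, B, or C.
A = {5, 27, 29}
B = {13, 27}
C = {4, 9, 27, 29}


A ∪ B = {5, 13, 27, 29}
(A ∪ B) ∪ C = {4, 5, 9, 13, 27, 29}

A ∪ B ∪ C = {4, 5, 9, 13, 27, 29}


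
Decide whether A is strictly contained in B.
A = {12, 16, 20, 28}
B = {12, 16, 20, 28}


A ⊂ B requires: A ⊆ B AND A ≠ B.
A ⊆ B? Yes
A = B? Yes
A = B, so A is not a PROPER subset.

No, A is not a proper subset of B


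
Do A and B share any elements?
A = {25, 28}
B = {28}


Disjoint means A ∩ B = ∅.
A ∩ B = {28}
A ∩ B ≠ ∅, so A and B are NOT disjoint.

Yes — A and B share the element(s) of A ∩ B = {28}, so they are not disjoint


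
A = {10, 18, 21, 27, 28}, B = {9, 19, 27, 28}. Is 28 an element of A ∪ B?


A = {10, 18, 21, 27, 28}, B = {9, 19, 27, 28}
A ∪ B = all elements in A or B
A ∪ B = {9, 10, 18, 19, 21, 27, 28}
Checking if 28 ∈ A ∪ B
28 is in A ∪ B → True

28 ∈ A ∪ B


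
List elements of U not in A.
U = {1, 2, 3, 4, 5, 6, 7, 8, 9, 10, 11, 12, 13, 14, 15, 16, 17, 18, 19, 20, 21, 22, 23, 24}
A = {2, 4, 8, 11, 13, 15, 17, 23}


Aᶜ = U \ A = elements in U but not in A
U = {1, 2, 3, 4, 5, 6, 7, 8, 9, 10, 11, 12, 13, 14, 15, 16, 17, 18, 19, 20, 21, 22, 23, 24}
A = {2, 4, 8, 11, 13, 15, 17, 23}
Aᶜ = {1, 3, 5, 6, 7, 9, 10, 12, 14, 16, 18, 19, 20, 21, 22, 24}

Aᶜ = {1, 3, 5, 6, 7, 9, 10, 12, 14, 16, 18, 19, 20, 21, 22, 24}


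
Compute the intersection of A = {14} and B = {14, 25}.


A ∩ B = elements in both A and B
A = {14}
B = {14, 25}
A ∩ B = {14}

A ∩ B = {14}


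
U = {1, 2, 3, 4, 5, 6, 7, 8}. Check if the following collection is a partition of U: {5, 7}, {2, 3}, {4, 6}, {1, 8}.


A partition requires: (1) non-empty parts, (2) pairwise disjoint, (3) union = U
Parts: {5, 7}, {2, 3}, {4, 6}, {1, 8}
Union of parts: {1, 2, 3, 4, 5, 6, 7, 8}
U = {1, 2, 3, 4, 5, 6, 7, 8}
All non-empty? True
Pairwise disjoint? True
Covers U? True

Yes, valid partition


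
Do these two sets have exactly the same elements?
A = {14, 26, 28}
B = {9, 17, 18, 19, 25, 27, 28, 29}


Two sets are equal iff they have exactly the same elements.
A = {14, 26, 28}
B = {9, 17, 18, 19, 25, 27, 28, 29}
Differences: {9, 14, 17, 18, 19, 25, 26, 27, 29}
A ≠ B

No, A ≠ B


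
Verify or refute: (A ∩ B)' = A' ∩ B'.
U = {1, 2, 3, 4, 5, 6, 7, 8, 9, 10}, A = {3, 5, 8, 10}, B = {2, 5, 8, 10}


LHS: A ∩ B = {5, 8, 10}
(A ∩ B)' = U \ (A ∩ B) = {1, 2, 3, 4, 6, 7, 9}
A' = {1, 2, 4, 6, 7, 9}, B' = {1, 3, 4, 6, 7, 9}
Claimed RHS: A' ∩ B' = {1, 4, 6, 7, 9}
Identity is INVALID: LHS = {1, 2, 3, 4, 6, 7, 9} but the RHS claimed here equals {1, 4, 6, 7, 9}. The correct form is (A ∩ B)' = A' ∪ B'.

Identity is invalid: (A ∩ B)' = {1, 2, 3, 4, 6, 7, 9} but A' ∩ B' = {1, 4, 6, 7, 9}. The correct De Morgan law is (A ∩ B)' = A' ∪ B'.


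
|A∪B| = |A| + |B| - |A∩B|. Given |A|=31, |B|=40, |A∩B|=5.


|A ∪ B| = |A| + |B| - |A ∩ B|
= 31 + 40 - 5
= 66

|A ∪ B| = 66


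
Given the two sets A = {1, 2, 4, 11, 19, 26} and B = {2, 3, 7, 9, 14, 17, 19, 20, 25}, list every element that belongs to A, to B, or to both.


A ∪ B = all elements in A or B (or both)
A = {1, 2, 4, 11, 19, 26}
B = {2, 3, 7, 9, 14, 17, 19, 20, 25}
A ∪ B = {1, 2, 3, 4, 7, 9, 11, 14, 17, 19, 20, 25, 26}

A ∪ B = {1, 2, 3, 4, 7, 9, 11, 14, 17, 19, 20, 25, 26}


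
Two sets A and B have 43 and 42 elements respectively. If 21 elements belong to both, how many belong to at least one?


|A ∪ B| = |A| + |B| - |A ∩ B|
= 43 + 42 - 21
= 64

|A ∪ B| = 64


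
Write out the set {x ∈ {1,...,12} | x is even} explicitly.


Checking each candidate:
Condition: even numbers in {1,...,12}
Result = {2, 4, 6, 8, 10, 12}

{2, 4, 6, 8, 10, 12}


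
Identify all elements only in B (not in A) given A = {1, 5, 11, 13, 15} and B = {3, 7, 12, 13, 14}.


A = {1, 5, 11, 13, 15}
B = {3, 7, 12, 13, 14}
Region: only in B (not in A)
Elements: {3, 7, 12, 14}

Elements only in B (not in A): {3, 7, 12, 14}


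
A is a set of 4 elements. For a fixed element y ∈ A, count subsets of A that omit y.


Subsets of A avoiding y are subsets of A \ {y}, which has 3 elements.
Count = 2^(n-1) = 2^3
= 8

Number of subsets avoiding y = 8


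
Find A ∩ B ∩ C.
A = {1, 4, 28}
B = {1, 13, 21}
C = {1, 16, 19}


A ∩ B = {1}
(A ∩ B) ∩ C = {1}

A ∩ B ∩ C = {1}


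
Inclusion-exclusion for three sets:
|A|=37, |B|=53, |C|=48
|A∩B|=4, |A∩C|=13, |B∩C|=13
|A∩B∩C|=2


|A∪B∪C| = |A|+|B|+|C| - |A∩B|-|A∩C|-|B∩C| + |A∩B∩C|
= 37+53+48 - 4-13-13 + 2
= 138 - 30 + 2
= 110

|A ∪ B ∪ C| = 110


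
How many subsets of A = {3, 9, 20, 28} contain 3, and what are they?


A subset of A contains 3 iff the remaining 3 elements form any subset of A \ {3}.
Count: 2^(n-1) = 2^3 = 8
Subsets containing 3: {3}, {3, 9}, {3, 20}, {3, 28}, {3, 9, 20}, {3, 9, 28}, {3, 20, 28}, {3, 9, 20, 28}

Subsets containing 3 (8 total): {3}, {3, 9}, {3, 20}, {3, 28}, {3, 9, 20}, {3, 9, 28}, {3, 20, 28}, {3, 9, 20, 28}


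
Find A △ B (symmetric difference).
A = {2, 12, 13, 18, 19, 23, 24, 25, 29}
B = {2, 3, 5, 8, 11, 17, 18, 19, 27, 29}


A △ B = (A \ B) ∪ (B \ A) = elements in exactly one of A or B
A \ B = {12, 13, 23, 24, 25}
B \ A = {3, 5, 8, 11, 17, 27}
A △ B = {3, 5, 8, 11, 12, 13, 17, 23, 24, 25, 27}

A △ B = {3, 5, 8, 11, 12, 13, 17, 23, 24, 25, 27}


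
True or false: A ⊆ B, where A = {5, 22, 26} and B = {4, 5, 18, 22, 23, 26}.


A ⊆ B means every element of A is in B.
All elements of A are in B.
So A ⊆ B.

Yes, A ⊆ B


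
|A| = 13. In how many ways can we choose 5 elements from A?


C(n,k) = n! / (k!(n-k)!)
C(13,5) = 13! / (5!8!)
= 1287

C(13,5) = 1287


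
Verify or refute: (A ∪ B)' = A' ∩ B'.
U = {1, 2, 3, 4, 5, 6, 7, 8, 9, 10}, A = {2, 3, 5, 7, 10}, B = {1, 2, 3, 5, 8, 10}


LHS: A ∪ B = {1, 2, 3, 5, 7, 8, 10}
(A ∪ B)' = U \ (A ∪ B) = {4, 6, 9}
A' = {1, 4, 6, 8, 9}, B' = {4, 6, 7, 9}
Claimed RHS: A' ∩ B' = {4, 6, 9}
Identity is VALID: LHS = RHS = {4, 6, 9} ✓

Identity is valid. (A ∪ B)' = A' ∩ B' = {4, 6, 9}


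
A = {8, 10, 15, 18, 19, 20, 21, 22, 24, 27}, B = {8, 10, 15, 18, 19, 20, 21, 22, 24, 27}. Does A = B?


Two sets are equal iff they have exactly the same elements.
A = {8, 10, 15, 18, 19, 20, 21, 22, 24, 27}
B = {8, 10, 15, 18, 19, 20, 21, 22, 24, 27}
Same elements → A = B

Yes, A = B


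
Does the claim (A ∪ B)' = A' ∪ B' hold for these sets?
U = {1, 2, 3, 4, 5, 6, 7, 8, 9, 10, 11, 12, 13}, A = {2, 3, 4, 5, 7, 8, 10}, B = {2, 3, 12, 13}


LHS: A ∪ B = {2, 3, 4, 5, 7, 8, 10, 12, 13}
(A ∪ B)' = U \ (A ∪ B) = {1, 6, 9, 11}
A' = {1, 6, 9, 11, 12, 13}, B' = {1, 4, 5, 6, 7, 8, 9, 10, 11}
Claimed RHS: A' ∪ B' = {1, 4, 5, 6, 7, 8, 9, 10, 11, 12, 13}
Identity is INVALID: LHS = {1, 6, 9, 11} but the RHS claimed here equals {1, 4, 5, 6, 7, 8, 9, 10, 11, 12, 13}. The correct form is (A ∪ B)' = A' ∩ B'.

Identity is invalid: (A ∪ B)' = {1, 6, 9, 11} but A' ∪ B' = {1, 4, 5, 6, 7, 8, 9, 10, 11, 12, 13}. The correct De Morgan law is (A ∪ B)' = A' ∩ B'.


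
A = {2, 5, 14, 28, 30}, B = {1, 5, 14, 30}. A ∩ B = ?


A ∩ B = elements in both A and B
A = {2, 5, 14, 28, 30}
B = {1, 5, 14, 30}
A ∩ B = {5, 14, 30}

A ∩ B = {5, 14, 30}


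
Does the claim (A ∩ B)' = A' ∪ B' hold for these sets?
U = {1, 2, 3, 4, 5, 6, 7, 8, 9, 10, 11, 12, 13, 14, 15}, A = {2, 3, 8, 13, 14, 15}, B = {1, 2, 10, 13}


LHS: A ∩ B = {2, 13}
(A ∩ B)' = U \ (A ∩ B) = {1, 3, 4, 5, 6, 7, 8, 9, 10, 11, 12, 14, 15}
A' = {1, 4, 5, 6, 7, 9, 10, 11, 12}, B' = {3, 4, 5, 6, 7, 8, 9, 11, 12, 14, 15}
Claimed RHS: A' ∪ B' = {1, 3, 4, 5, 6, 7, 8, 9, 10, 11, 12, 14, 15}
Identity is VALID: LHS = RHS = {1, 3, 4, 5, 6, 7, 8, 9, 10, 11, 12, 14, 15} ✓

Identity is valid. (A ∩ B)' = A' ∪ B' = {1, 3, 4, 5, 6, 7, 8, 9, 10, 11, 12, 14, 15}


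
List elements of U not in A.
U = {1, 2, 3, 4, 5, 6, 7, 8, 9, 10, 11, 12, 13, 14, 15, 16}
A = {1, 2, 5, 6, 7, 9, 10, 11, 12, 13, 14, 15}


Aᶜ = U \ A = elements in U but not in A
U = {1, 2, 3, 4, 5, 6, 7, 8, 9, 10, 11, 12, 13, 14, 15, 16}
A = {1, 2, 5, 6, 7, 9, 10, 11, 12, 13, 14, 15}
Aᶜ = {3, 4, 8, 16}

Aᶜ = {3, 4, 8, 16}


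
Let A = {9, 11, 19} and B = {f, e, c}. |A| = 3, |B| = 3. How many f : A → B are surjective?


n = |A| = 3, k = |B| = 3. Surjections via inclusion-exclusion:
S(n,k) = Σ(-1)^i × C(k,i) × (k-i)^n, i=0 to k
i=0: (-1)^0×C(3,0)×3^3 = 27
i=1: (-1)^1×C(3,1)×2^3 = -24
i=2: (-1)^2×C(3,2)×1^3 = 3
i=3: (-1)^3×C(3,3)×0^3 = 0
Total = 6

Number of surjections = 6


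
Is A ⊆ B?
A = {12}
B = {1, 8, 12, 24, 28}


A ⊆ B means every element of A is in B.
All elements of A are in B.
So A ⊆ B.

Yes, A ⊆ B


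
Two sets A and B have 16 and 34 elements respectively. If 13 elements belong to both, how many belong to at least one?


|A ∪ B| = |A| + |B| - |A ∩ B|
= 16 + 34 - 13
= 37

|A ∪ B| = 37


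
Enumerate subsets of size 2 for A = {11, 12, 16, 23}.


|A| = 4, so A has C(4,2) = 6 subsets of size 2.
Enumerate by choosing 2 elements from A at a time:
{11, 12}, {11, 16}, {11, 23}, {12, 16}, {12, 23}, {16, 23}

2-element subsets (6 total): {11, 12}, {11, 16}, {11, 23}, {12, 16}, {12, 23}, {16, 23}


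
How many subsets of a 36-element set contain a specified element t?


Subsets of A containing t correspond to subsets of A \ {t}, which has 35 elements.
Count = 2^(n-1) = 2^35
= 34359738368

Number of subsets containing t = 34359738368


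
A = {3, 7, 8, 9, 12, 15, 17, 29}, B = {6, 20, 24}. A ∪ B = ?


A ∪ B = all elements in A or B (or both)
A = {3, 7, 8, 9, 12, 15, 17, 29}
B = {6, 20, 24}
A ∪ B = {3, 6, 7, 8, 9, 12, 15, 17, 20, 24, 29}

A ∪ B = {3, 6, 7, 8, 9, 12, 15, 17, 20, 24, 29}


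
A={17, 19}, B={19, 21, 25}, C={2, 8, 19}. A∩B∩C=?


A ∩ B = {19}
(A ∩ B) ∩ C = {19}

A ∩ B ∩ C = {19}


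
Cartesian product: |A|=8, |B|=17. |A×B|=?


|A × B| = |A| × |B|
= 8 × 17
= 136

|A × B| = 136


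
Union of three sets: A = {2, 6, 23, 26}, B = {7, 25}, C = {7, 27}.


A ∪ B = {2, 6, 7, 23, 25, 26}
(A ∪ B) ∪ C = {2, 6, 7, 23, 25, 26, 27}

A ∪ B ∪ C = {2, 6, 7, 23, 25, 26, 27}


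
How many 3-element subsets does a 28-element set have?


C(n,k) = n! / (k!(n-k)!)
C(28,3) = 28! / (3!25!)
= 3276

C(28,3) = 3276


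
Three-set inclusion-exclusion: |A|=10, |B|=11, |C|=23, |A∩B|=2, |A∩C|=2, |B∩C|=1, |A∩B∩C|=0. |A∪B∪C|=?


|A∪B∪C| = |A|+|B|+|C| - |A∩B|-|A∩C|-|B∩C| + |A∩B∩C|
= 10+11+23 - 2-2-1 + 0
= 44 - 5 + 0
= 39

|A ∪ B ∪ C| = 39


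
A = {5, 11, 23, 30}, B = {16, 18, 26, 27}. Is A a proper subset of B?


A ⊂ B requires: A ⊆ B AND A ≠ B.
A ⊆ B? No
A ⊄ B, so A is not a proper subset.

No, A is not a proper subset of B


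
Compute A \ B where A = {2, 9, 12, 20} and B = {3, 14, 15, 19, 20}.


A \ B = elements in A but not in B
A = {2, 9, 12, 20}
B = {3, 14, 15, 19, 20}
Remove from A any elements in B
A \ B = {2, 9, 12}

A \ B = {2, 9, 12}


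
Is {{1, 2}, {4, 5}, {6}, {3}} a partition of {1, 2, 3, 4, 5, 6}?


A partition requires: (1) non-empty parts, (2) pairwise disjoint, (3) union = U
Parts: {1, 2}, {4, 5}, {6}, {3}
Union of parts: {1, 2, 3, 4, 5, 6}
U = {1, 2, 3, 4, 5, 6}
All non-empty? True
Pairwise disjoint? True
Covers U? True

Yes, valid partition


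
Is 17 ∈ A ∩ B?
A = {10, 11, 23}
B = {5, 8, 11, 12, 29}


A = {10, 11, 23}, B = {5, 8, 11, 12, 29}
A ∩ B = elements in both A and B
A ∩ B = {11}
Checking if 17 ∈ A ∩ B
17 is not in A ∩ B → False

17 ∉ A ∩ B


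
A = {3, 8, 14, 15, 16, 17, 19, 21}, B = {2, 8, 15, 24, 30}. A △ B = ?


A △ B = (A \ B) ∪ (B \ A) = elements in exactly one of A or B
A \ B = {3, 14, 16, 17, 19, 21}
B \ A = {2, 24, 30}
A △ B = {2, 3, 14, 16, 17, 19, 21, 24, 30}

A △ B = {2, 3, 14, 16, 17, 19, 21, 24, 30}


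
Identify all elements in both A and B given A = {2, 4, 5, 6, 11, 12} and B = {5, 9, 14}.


A = {2, 4, 5, 6, 11, 12}
B = {5, 9, 14}
Region: in both A and B
Elements: {5}

Elements in both A and B: {5}


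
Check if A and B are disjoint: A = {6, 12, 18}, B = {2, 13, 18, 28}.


Disjoint means A ∩ B = ∅.
A ∩ B = {18}
A ∩ B ≠ ∅, so A and B are NOT disjoint.

No, A and B are not disjoint (A ∩ B = {18})


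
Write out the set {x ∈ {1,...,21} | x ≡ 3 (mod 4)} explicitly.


Checking each candidate:
Condition: x in {1,...,21} with x ≡ 3 (mod 4)
Result = {3, 7, 11, 15, 19}

{3, 7, 11, 15, 19}


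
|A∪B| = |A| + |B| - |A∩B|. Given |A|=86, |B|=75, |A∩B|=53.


|A ∪ B| = |A| + |B| - |A ∩ B|
= 86 + 75 - 53
= 108

|A ∪ B| = 108


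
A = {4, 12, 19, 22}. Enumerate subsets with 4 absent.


A subset of A that omits 4 is a subset of A \ {4}, so there are 2^(n-1) = 2^3 = 8 of them.
Subsets excluding 4: ∅, {12}, {19}, {22}, {12, 19}, {12, 22}, {19, 22}, {12, 19, 22}

Subsets excluding 4 (8 total): ∅, {12}, {19}, {22}, {12, 19}, {12, 22}, {19, 22}, {12, 19, 22}


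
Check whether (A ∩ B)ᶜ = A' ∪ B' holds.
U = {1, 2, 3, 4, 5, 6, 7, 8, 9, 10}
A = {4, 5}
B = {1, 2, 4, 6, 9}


LHS: A ∩ B = {4}
(A ∩ B)' = U \ (A ∩ B) = {1, 2, 3, 5, 6, 7, 8, 9, 10}
A' = {1, 2, 3, 6, 7, 8, 9, 10}, B' = {3, 5, 7, 8, 10}
Claimed RHS: A' ∪ B' = {1, 2, 3, 5, 6, 7, 8, 9, 10}
Identity is VALID: LHS = RHS = {1, 2, 3, 5, 6, 7, 8, 9, 10} ✓

Identity is valid. (A ∩ B)' = A' ∪ B' = {1, 2, 3, 5, 6, 7, 8, 9, 10}


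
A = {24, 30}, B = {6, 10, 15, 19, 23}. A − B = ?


A \ B = elements in A but not in B
A = {24, 30}
B = {6, 10, 15, 19, 23}
Remove from A any elements in B
A \ B = {24, 30}

A \ B = {24, 30}


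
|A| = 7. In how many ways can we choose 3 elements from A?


C(n,k) = n! / (k!(n-k)!)
C(7,3) = 7! / (3!4!)
= 35

C(7,3) = 35


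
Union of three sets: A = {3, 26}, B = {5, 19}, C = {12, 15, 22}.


A ∪ B = {3, 5, 19, 26}
(A ∪ B) ∪ C = {3, 5, 12, 15, 19, 22, 26}

A ∪ B ∪ C = {3, 5, 12, 15, 19, 22, 26}


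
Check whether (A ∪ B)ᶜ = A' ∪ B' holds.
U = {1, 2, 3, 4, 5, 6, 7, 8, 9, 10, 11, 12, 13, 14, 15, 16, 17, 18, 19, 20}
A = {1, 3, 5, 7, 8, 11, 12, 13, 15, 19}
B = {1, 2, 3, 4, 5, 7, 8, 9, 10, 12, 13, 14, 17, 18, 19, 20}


LHS: A ∪ B = {1, 2, 3, 4, 5, 7, 8, 9, 10, 11, 12, 13, 14, 15, 17, 18, 19, 20}
(A ∪ B)' = U \ (A ∪ B) = {6, 16}
A' = {2, 4, 6, 9, 10, 14, 16, 17, 18, 20}, B' = {6, 11, 15, 16}
Claimed RHS: A' ∪ B' = {2, 4, 6, 9, 10, 11, 14, 15, 16, 17, 18, 20}
Identity is INVALID: LHS = {6, 16} but the RHS claimed here equals {2, 4, 6, 9, 10, 11, 14, 15, 16, 17, 18, 20}. The correct form is (A ∪ B)' = A' ∩ B'.

Identity is invalid: (A ∪ B)' = {6, 16} but A' ∪ B' = {2, 4, 6, 9, 10, 11, 14, 15, 16, 17, 18, 20}. The correct De Morgan law is (A ∪ B)' = A' ∩ B'.


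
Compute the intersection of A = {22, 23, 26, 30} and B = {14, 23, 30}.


A ∩ B = elements in both A and B
A = {22, 23, 26, 30}
B = {14, 23, 30}
A ∩ B = {23, 30}

A ∩ B = {23, 30}


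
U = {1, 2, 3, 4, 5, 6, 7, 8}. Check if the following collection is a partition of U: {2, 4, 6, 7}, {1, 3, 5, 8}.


A partition requires: (1) non-empty parts, (2) pairwise disjoint, (3) union = U
Parts: {2, 4, 6, 7}, {1, 3, 5, 8}
Union of parts: {1, 2, 3, 4, 5, 6, 7, 8}
U = {1, 2, 3, 4, 5, 6, 7, 8}
All non-empty? True
Pairwise disjoint? True
Covers U? True

Yes, valid partition


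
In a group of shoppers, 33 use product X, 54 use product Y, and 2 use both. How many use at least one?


|A ∪ B| = |A| + |B| - |A ∩ B|
= 33 + 54 - 2
= 85

|A ∪ B| = 85


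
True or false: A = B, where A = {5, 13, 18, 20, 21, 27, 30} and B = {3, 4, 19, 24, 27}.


Two sets are equal iff they have exactly the same elements.
A = {5, 13, 18, 20, 21, 27, 30}
B = {3, 4, 19, 24, 27}
Differences: {3, 4, 5, 13, 18, 19, 20, 21, 24, 30}
A ≠ B

No, A ≠ B


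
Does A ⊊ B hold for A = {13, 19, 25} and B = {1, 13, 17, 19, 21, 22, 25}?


A ⊂ B requires: A ⊆ B AND A ≠ B.
A ⊆ B? Yes
A = B? No
A ⊂ B: Yes (A is a proper subset of B)

Yes, A ⊂ B


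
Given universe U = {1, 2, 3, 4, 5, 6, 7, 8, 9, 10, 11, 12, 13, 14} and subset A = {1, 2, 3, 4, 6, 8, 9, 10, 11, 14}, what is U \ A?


Aᶜ = U \ A = elements in U but not in A
U = {1, 2, 3, 4, 5, 6, 7, 8, 9, 10, 11, 12, 13, 14}
A = {1, 2, 3, 4, 6, 8, 9, 10, 11, 14}
Aᶜ = {5, 7, 12, 13}

Aᶜ = {5, 7, 12, 13}


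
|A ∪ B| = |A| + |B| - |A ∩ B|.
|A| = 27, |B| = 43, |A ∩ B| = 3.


|A ∪ B| = |A| + |B| - |A ∩ B|
= 27 + 43 - 3
= 67

|A ∪ B| = 67


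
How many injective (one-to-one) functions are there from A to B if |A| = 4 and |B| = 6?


An injection sends each of |A| = 4 inputs to a distinct output in B.
# injections = |B|·(|B|-1)·…·(|B|-|A|+1) = 6! / (6 - 4)!
= 6 × 5 × 4 × 3
= 360

Number of injections = 360


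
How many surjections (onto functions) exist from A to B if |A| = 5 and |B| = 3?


n = |A| = 5, k = |B| = 3. Surjections via inclusion-exclusion:
S(n,k) = Σ(-1)^i × C(k,i) × (k-i)^n, i=0 to k
i=0: (-1)^0×C(3,0)×3^5 = 243
i=1: (-1)^1×C(3,1)×2^5 = -96
i=2: (-1)^2×C(3,2)×1^5 = 3
i=3: (-1)^3×C(3,3)×0^5 = 0
Total = 150

Number of surjections = 150


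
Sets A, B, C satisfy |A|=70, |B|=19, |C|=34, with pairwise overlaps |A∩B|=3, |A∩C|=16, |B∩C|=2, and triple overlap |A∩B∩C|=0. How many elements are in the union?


|A∪B∪C| = |A|+|B|+|C| - |A∩B|-|A∩C|-|B∩C| + |A∩B∩C|
= 70+19+34 - 3-16-2 + 0
= 123 - 21 + 0
= 102

|A ∪ B ∪ C| = 102


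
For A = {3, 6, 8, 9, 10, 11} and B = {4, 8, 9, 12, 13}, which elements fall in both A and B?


A = {3, 6, 8, 9, 10, 11}
B = {4, 8, 9, 12, 13}
Region: in both A and B
Elements: {8, 9}

Elements in both A and B: {8, 9}


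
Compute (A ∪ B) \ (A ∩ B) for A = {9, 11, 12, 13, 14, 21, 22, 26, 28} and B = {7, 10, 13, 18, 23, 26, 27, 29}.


A △ B = (A \ B) ∪ (B \ A) = elements in exactly one of A or B
A \ B = {9, 11, 12, 14, 21, 22, 28}
B \ A = {7, 10, 18, 23, 27, 29}
A △ B = {7, 9, 10, 11, 12, 14, 18, 21, 22, 23, 27, 28, 29}

A △ B = {7, 9, 10, 11, 12, 14, 18, 21, 22, 23, 27, 28, 29}


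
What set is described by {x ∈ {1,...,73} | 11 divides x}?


Checking each candidate:
Condition: multiples of 11 in {1,...,73}
Result = {11, 22, 33, 44, 55, 66}

{11, 22, 33, 44, 55, 66}


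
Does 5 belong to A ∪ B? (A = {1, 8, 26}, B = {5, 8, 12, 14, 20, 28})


A = {1, 8, 26}, B = {5, 8, 12, 14, 20, 28}
A ∪ B = all elements in A or B
A ∪ B = {1, 5, 8, 12, 14, 20, 26, 28}
Checking if 5 ∈ A ∪ B
5 is in A ∪ B → True

5 ∈ A ∪ B


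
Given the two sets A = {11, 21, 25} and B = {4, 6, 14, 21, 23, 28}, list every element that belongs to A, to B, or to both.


A ∪ B = all elements in A or B (or both)
A = {11, 21, 25}
B = {4, 6, 14, 21, 23, 28}
A ∪ B = {4, 6, 11, 14, 21, 23, 25, 28}

A ∪ B = {4, 6, 11, 14, 21, 23, 25, 28}


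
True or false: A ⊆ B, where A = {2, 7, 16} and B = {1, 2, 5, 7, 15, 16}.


A ⊆ B means every element of A is in B.
All elements of A are in B.
So A ⊆ B.

Yes, A ⊆ B


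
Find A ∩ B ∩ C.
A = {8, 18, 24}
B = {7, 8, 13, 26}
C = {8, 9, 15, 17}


A ∩ B = {8}
(A ∩ B) ∩ C = {8}

A ∩ B ∩ C = {8}


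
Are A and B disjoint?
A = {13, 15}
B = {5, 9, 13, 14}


Disjoint means A ∩ B = ∅.
A ∩ B = {13}
A ∩ B ≠ ∅, so A and B are NOT disjoint.

No, A and B are not disjoint (A ∩ B = {13})


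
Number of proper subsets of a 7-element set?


Total subsets = 2^n = 2^7 = 128
Proper subsets exclude the set itself: 2^n - 1
= 128 - 1
= 127

Number of proper subsets = 127


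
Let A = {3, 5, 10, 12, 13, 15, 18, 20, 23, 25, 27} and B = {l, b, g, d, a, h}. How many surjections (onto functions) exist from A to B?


n = |A| = 11, k = |B| = 6. Surjections via inclusion-exclusion:
S(n,k) = Σ(-1)^i × C(k,i) × (k-i)^n, i=0 to k
i=0: (-1)^0×C(6,0)×6^11 = 362797056
i=1: (-1)^1×C(6,1)×5^11 = -292968750
i=2: (-1)^2×C(6,2)×4^11 = 62914560
i=3: (-1)^3×C(6,3)×3^11 = -3542940
i=4: (-1)^4×C(6,4)×2^11 = 30720
i=5: (-1)^5×C(6,5)×1^11 = -6
i=6: (-1)^6×C(6,6)×0^11 = 0
Total = 129230640

Number of surjections = 129230640


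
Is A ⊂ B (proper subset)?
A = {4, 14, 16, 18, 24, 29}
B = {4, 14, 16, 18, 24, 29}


A ⊂ B requires: A ⊆ B AND A ≠ B.
A ⊆ B? Yes
A = B? Yes
A = B, so A is not a PROPER subset.

No, A is not a proper subset of B


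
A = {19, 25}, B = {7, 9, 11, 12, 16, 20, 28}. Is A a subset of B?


A ⊆ B means every element of A is in B.
Elements in A not in B: {19, 25}
So A ⊄ B.

No, A ⊄ B


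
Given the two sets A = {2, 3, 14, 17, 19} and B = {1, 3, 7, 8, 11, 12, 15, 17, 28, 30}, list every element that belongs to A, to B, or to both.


A ∪ B = all elements in A or B (or both)
A = {2, 3, 14, 17, 19}
B = {1, 3, 7, 8, 11, 12, 15, 17, 28, 30}
A ∪ B = {1, 2, 3, 7, 8, 11, 12, 14, 15, 17, 19, 28, 30}

A ∪ B = {1, 2, 3, 7, 8, 11, 12, 14, 15, 17, 19, 28, 30}


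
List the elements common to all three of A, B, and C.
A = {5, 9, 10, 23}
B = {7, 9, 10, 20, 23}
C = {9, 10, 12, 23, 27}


A ∩ B = {9, 10, 23}
(A ∩ B) ∩ C = {9, 10, 23}

A ∩ B ∩ C = {9, 10, 23}


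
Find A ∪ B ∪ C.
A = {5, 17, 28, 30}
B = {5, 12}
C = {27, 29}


A ∪ B = {5, 12, 17, 28, 30}
(A ∪ B) ∪ C = {5, 12, 17, 27, 28, 29, 30}

A ∪ B ∪ C = {5, 12, 17, 27, 28, 29, 30}


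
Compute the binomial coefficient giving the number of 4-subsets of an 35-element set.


C(n,k) = n! / (k!(n-k)!)
C(35,4) = 35! / (4!31!)
= 52360

C(35,4) = 52360


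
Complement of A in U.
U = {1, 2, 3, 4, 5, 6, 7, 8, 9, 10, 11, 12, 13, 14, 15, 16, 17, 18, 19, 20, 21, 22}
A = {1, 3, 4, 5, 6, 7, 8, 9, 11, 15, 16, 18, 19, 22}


Aᶜ = U \ A = elements in U but not in A
U = {1, 2, 3, 4, 5, 6, 7, 8, 9, 10, 11, 12, 13, 14, 15, 16, 17, 18, 19, 20, 21, 22}
A = {1, 3, 4, 5, 6, 7, 8, 9, 11, 15, 16, 18, 19, 22}
Aᶜ = {2, 10, 12, 13, 14, 17, 20, 21}

Aᶜ = {2, 10, 12, 13, 14, 17, 20, 21}


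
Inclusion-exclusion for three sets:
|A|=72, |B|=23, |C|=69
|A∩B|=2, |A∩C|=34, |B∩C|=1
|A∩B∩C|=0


|A∪B∪C| = |A|+|B|+|C| - |A∩B|-|A∩C|-|B∩C| + |A∩B∩C|
= 72+23+69 - 2-34-1 + 0
= 164 - 37 + 0
= 127

|A ∪ B ∪ C| = 127


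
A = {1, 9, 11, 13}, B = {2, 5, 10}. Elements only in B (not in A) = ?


A = {1, 9, 11, 13}
B = {2, 5, 10}
Region: only in B (not in A)
Elements: {2, 5, 10}

Elements only in B (not in A): {2, 5, 10}


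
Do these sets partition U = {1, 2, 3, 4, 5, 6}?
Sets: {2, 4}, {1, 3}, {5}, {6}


A partition requires: (1) non-empty parts, (2) pairwise disjoint, (3) union = U
Parts: {2, 4}, {1, 3}, {5}, {6}
Union of parts: {1, 2, 3, 4, 5, 6}
U = {1, 2, 3, 4, 5, 6}
All non-empty? True
Pairwise disjoint? True
Covers U? True

Yes, valid partition


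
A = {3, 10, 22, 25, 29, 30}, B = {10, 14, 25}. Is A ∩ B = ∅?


Disjoint means A ∩ B = ∅.
A ∩ B = {10, 25}
A ∩ B ≠ ∅, so A and B are NOT disjoint.

No, A and B are not disjoint (A ∩ B = {10, 25})


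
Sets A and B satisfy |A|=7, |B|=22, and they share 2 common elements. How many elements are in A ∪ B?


|A ∪ B| = |A| + |B| - |A ∩ B|
= 7 + 22 - 2
= 27

|A ∪ B| = 27


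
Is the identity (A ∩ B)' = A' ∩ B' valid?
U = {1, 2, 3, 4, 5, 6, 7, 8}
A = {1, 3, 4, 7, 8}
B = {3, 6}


LHS: A ∩ B = {3}
(A ∩ B)' = U \ (A ∩ B) = {1, 2, 4, 5, 6, 7, 8}
A' = {2, 5, 6}, B' = {1, 2, 4, 5, 7, 8}
Claimed RHS: A' ∩ B' = {2, 5}
Identity is INVALID: LHS = {1, 2, 4, 5, 6, 7, 8} but the RHS claimed here equals {2, 5}. The correct form is (A ∩ B)' = A' ∪ B'.

Identity is invalid: (A ∩ B)' = {1, 2, 4, 5, 6, 7, 8} but A' ∩ B' = {2, 5}. The correct De Morgan law is (A ∩ B)' = A' ∪ B'.


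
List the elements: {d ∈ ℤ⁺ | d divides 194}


Checking each candidate:
Condition: positive divisors of 194
Result = {1, 2, 97, 194}

{1, 2, 97, 194}


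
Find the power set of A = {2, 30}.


|A| = 2, so |P(A)| = 2^2 = 4
Enumerate subsets by cardinality (0 to 2):
∅, {2}, {30}, {2, 30}

P(A) has 4 subsets: ∅, {2}, {30}, {2, 30}


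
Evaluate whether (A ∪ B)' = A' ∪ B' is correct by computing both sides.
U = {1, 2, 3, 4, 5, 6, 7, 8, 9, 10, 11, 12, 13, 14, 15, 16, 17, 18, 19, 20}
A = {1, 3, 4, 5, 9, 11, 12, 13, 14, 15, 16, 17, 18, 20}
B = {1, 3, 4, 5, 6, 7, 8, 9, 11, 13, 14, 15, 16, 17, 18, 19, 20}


LHS: A ∪ B = {1, 3, 4, 5, 6, 7, 8, 9, 11, 12, 13, 14, 15, 16, 17, 18, 19, 20}
(A ∪ B)' = U \ (A ∪ B) = {2, 10}
A' = {2, 6, 7, 8, 10, 19}, B' = {2, 10, 12}
Claimed RHS: A' ∪ B' = {2, 6, 7, 8, 10, 12, 19}
Identity is INVALID: LHS = {2, 10} but the RHS claimed here equals {2, 6, 7, 8, 10, 12, 19}. The correct form is (A ∪ B)' = A' ∩ B'.

Identity is invalid: (A ∪ B)' = {2, 10} but A' ∪ B' = {2, 6, 7, 8, 10, 12, 19}. The correct De Morgan law is (A ∪ B)' = A' ∩ B'.


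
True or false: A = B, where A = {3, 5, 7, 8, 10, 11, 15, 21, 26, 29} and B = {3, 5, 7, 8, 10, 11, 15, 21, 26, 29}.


Two sets are equal iff they have exactly the same elements.
A = {3, 5, 7, 8, 10, 11, 15, 21, 26, 29}
B = {3, 5, 7, 8, 10, 11, 15, 21, 26, 29}
Same elements → A = B

Yes, A = B


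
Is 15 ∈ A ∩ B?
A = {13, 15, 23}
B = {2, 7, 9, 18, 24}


A = {13, 15, 23}, B = {2, 7, 9, 18, 24}
A ∩ B = elements in both A and B
A ∩ B = ∅
Checking if 15 ∈ A ∩ B
15 is not in A ∩ B → False

15 ∉ A ∩ B


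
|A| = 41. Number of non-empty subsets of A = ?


Total subsets = 2^n = 2^41 = 2199023255552
Non-empty subsets exclude the empty set: 2^n - 1
= 2199023255552 - 1
= 2199023255551

Number of non-empty subsets = 2199023255551


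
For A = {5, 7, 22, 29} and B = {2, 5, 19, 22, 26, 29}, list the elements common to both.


A ∩ B = elements in both A and B
A = {5, 7, 22, 29}
B = {2, 5, 19, 22, 26, 29}
A ∩ B = {5, 22, 29}

A ∩ B = {5, 22, 29}


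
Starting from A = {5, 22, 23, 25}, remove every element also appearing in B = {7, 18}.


A \ B = elements in A but not in B
A = {5, 22, 23, 25}
B = {7, 18}
Remove from A any elements in B
A \ B = {5, 22, 23, 25}

A \ B = {5, 22, 23, 25}


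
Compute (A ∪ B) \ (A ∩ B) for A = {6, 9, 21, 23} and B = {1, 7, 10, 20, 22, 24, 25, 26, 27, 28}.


A △ B = (A \ B) ∪ (B \ A) = elements in exactly one of A or B
A \ B = {6, 9, 21, 23}
B \ A = {1, 7, 10, 20, 22, 24, 25, 26, 27, 28}
A △ B = {1, 6, 7, 9, 10, 20, 21, 22, 23, 24, 25, 26, 27, 28}

A △ B = {1, 6, 7, 9, 10, 20, 21, 22, 23, 24, 25, 26, 27, 28}


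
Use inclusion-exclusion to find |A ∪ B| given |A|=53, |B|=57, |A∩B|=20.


|A ∪ B| = |A| + |B| - |A ∩ B|
= 53 + 57 - 20
= 90

|A ∪ B| = 90


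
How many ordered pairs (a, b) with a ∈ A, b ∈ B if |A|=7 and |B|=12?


|A × B| = |A| × |B|
= 7 × 12
= 84

|A × B| = 84


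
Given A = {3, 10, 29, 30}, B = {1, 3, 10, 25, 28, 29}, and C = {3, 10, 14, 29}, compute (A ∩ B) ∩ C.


A ∩ B = {3, 10, 29}
(A ∩ B) ∩ C = {3, 10, 29}

A ∩ B ∩ C = {3, 10, 29}


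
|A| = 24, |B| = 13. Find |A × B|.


|A × B| = |A| × |B|
= 24 × 13
= 312

|A × B| = 312


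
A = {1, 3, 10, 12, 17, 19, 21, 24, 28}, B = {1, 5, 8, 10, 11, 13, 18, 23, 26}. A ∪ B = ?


A ∪ B = all elements in A or B (or both)
A = {1, 3, 10, 12, 17, 19, 21, 24, 28}
B = {1, 5, 8, 10, 11, 13, 18, 23, 26}
A ∪ B = {1, 3, 5, 8, 10, 11, 12, 13, 17, 18, 19, 21, 23, 24, 26, 28}

A ∪ B = {1, 3, 5, 8, 10, 11, 12, 13, 17, 18, 19, 21, 23, 24, 26, 28}


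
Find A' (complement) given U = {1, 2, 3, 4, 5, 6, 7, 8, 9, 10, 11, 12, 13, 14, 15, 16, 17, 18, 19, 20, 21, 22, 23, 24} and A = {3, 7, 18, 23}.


Aᶜ = U \ A = elements in U but not in A
U = {1, 2, 3, 4, 5, 6, 7, 8, 9, 10, 11, 12, 13, 14, 15, 16, 17, 18, 19, 20, 21, 22, 23, 24}
A = {3, 7, 18, 23}
Aᶜ = {1, 2, 4, 5, 6, 8, 9, 10, 11, 12, 13, 14, 15, 16, 17, 19, 20, 21, 22, 24}

Aᶜ = {1, 2, 4, 5, 6, 8, 9, 10, 11, 12, 13, 14, 15, 16, 17, 19, 20, 21, 22, 24}


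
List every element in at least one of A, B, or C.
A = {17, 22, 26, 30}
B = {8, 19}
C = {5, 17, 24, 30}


A ∪ B = {8, 17, 19, 22, 26, 30}
(A ∪ B) ∪ C = {5, 8, 17, 19, 22, 24, 26, 30}

A ∪ B ∪ C = {5, 8, 17, 19, 22, 24, 26, 30}


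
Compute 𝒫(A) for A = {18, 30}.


|A| = 2, so |P(A)| = 2^2 = 4
Enumerate subsets by cardinality (0 to 2):
∅, {18}, {30}, {18, 30}

P(A) has 4 subsets: ∅, {18}, {30}, {18, 30}


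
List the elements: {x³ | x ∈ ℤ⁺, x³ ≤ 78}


Checking each candidate:
Condition: positive perfect cubes ≤ 78
Result = {1, 8, 27, 64}

{1, 8, 27, 64}


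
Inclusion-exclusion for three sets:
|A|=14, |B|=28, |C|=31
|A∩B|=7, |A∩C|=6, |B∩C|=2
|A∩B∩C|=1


|A∪B∪C| = |A|+|B|+|C| - |A∩B|-|A∩C|-|B∩C| + |A∩B∩C|
= 14+28+31 - 7-6-2 + 1
= 73 - 15 + 1
= 59

|A ∪ B ∪ C| = 59


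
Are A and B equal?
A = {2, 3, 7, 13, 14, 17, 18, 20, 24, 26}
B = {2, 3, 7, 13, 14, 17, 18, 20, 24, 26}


Two sets are equal iff they have exactly the same elements.
A = {2, 3, 7, 13, 14, 17, 18, 20, 24, 26}
B = {2, 3, 7, 13, 14, 17, 18, 20, 24, 26}
Same elements → A = B

Yes, A = B


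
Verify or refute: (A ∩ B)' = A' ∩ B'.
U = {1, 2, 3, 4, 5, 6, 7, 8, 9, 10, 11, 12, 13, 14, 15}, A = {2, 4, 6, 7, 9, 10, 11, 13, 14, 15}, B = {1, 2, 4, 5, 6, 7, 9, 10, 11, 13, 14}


LHS: A ∩ B = {2, 4, 6, 7, 9, 10, 11, 13, 14}
(A ∩ B)' = U \ (A ∩ B) = {1, 3, 5, 8, 12, 15}
A' = {1, 3, 5, 8, 12}, B' = {3, 8, 12, 15}
Claimed RHS: A' ∩ B' = {3, 8, 12}
Identity is INVALID: LHS = {1, 3, 5, 8, 12, 15} but the RHS claimed here equals {3, 8, 12}. The correct form is (A ∩ B)' = A' ∪ B'.

Identity is invalid: (A ∩ B)' = {1, 3, 5, 8, 12, 15} but A' ∩ B' = {3, 8, 12}. The correct De Morgan law is (A ∩ B)' = A' ∪ B'.


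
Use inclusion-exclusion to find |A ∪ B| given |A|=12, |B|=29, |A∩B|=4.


|A ∪ B| = |A| + |B| - |A ∩ B|
= 12 + 29 - 4
= 37

|A ∪ B| = 37


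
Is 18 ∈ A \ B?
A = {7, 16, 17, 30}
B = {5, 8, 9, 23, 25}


A = {7, 16, 17, 30}, B = {5, 8, 9, 23, 25}
A \ B = elements in A but not in B
A \ B = {7, 16, 17, 30}
Checking if 18 ∈ A \ B
18 is not in A \ B → False

18 ∉ A \ B
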